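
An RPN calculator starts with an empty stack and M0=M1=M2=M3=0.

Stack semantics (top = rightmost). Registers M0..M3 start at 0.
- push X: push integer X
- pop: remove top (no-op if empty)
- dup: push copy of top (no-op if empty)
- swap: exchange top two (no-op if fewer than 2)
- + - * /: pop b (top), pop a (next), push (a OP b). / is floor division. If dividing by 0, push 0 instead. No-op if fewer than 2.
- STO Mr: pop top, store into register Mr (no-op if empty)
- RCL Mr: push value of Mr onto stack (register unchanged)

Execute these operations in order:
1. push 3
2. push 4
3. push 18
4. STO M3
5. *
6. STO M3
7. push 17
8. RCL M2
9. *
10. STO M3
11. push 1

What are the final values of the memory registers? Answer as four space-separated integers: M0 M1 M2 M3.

After op 1 (push 3): stack=[3] mem=[0,0,0,0]
After op 2 (push 4): stack=[3,4] mem=[0,0,0,0]
After op 3 (push 18): stack=[3,4,18] mem=[0,0,0,0]
After op 4 (STO M3): stack=[3,4] mem=[0,0,0,18]
After op 5 (*): stack=[12] mem=[0,0,0,18]
After op 6 (STO M3): stack=[empty] mem=[0,0,0,12]
After op 7 (push 17): stack=[17] mem=[0,0,0,12]
After op 8 (RCL M2): stack=[17,0] mem=[0,0,0,12]
After op 9 (*): stack=[0] mem=[0,0,0,12]
After op 10 (STO M3): stack=[empty] mem=[0,0,0,0]
After op 11 (push 1): stack=[1] mem=[0,0,0,0]

Answer: 0 0 0 0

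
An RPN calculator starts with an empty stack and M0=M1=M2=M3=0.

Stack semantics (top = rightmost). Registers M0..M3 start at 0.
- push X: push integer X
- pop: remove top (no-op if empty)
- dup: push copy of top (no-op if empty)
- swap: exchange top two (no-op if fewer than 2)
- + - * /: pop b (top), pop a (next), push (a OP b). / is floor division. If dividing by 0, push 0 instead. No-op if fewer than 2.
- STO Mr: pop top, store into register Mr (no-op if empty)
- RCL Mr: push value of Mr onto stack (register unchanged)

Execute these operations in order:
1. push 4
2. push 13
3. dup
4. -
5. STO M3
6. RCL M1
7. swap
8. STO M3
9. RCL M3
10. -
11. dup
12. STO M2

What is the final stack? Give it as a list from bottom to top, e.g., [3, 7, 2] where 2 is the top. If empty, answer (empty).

After op 1 (push 4): stack=[4] mem=[0,0,0,0]
After op 2 (push 13): stack=[4,13] mem=[0,0,0,0]
After op 3 (dup): stack=[4,13,13] mem=[0,0,0,0]
After op 4 (-): stack=[4,0] mem=[0,0,0,0]
After op 5 (STO M3): stack=[4] mem=[0,0,0,0]
After op 6 (RCL M1): stack=[4,0] mem=[0,0,0,0]
After op 7 (swap): stack=[0,4] mem=[0,0,0,0]
After op 8 (STO M3): stack=[0] mem=[0,0,0,4]
After op 9 (RCL M3): stack=[0,4] mem=[0,0,0,4]
After op 10 (-): stack=[-4] mem=[0,0,0,4]
After op 11 (dup): stack=[-4,-4] mem=[0,0,0,4]
After op 12 (STO M2): stack=[-4] mem=[0,0,-4,4]

Answer: [-4]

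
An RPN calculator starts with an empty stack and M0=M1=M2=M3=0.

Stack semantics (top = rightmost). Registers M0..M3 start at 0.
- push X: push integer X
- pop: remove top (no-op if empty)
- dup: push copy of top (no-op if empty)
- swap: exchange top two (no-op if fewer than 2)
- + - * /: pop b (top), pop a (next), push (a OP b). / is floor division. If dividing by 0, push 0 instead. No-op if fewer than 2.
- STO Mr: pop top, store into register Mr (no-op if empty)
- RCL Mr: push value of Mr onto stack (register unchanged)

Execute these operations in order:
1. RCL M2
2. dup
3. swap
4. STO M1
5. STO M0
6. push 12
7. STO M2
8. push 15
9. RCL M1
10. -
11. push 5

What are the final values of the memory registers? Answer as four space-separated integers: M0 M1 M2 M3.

Answer: 0 0 12 0

Derivation:
After op 1 (RCL M2): stack=[0] mem=[0,0,0,0]
After op 2 (dup): stack=[0,0] mem=[0,0,0,0]
After op 3 (swap): stack=[0,0] mem=[0,0,0,0]
After op 4 (STO M1): stack=[0] mem=[0,0,0,0]
After op 5 (STO M0): stack=[empty] mem=[0,0,0,0]
After op 6 (push 12): stack=[12] mem=[0,0,0,0]
After op 7 (STO M2): stack=[empty] mem=[0,0,12,0]
After op 8 (push 15): stack=[15] mem=[0,0,12,0]
After op 9 (RCL M1): stack=[15,0] mem=[0,0,12,0]
After op 10 (-): stack=[15] mem=[0,0,12,0]
After op 11 (push 5): stack=[15,5] mem=[0,0,12,0]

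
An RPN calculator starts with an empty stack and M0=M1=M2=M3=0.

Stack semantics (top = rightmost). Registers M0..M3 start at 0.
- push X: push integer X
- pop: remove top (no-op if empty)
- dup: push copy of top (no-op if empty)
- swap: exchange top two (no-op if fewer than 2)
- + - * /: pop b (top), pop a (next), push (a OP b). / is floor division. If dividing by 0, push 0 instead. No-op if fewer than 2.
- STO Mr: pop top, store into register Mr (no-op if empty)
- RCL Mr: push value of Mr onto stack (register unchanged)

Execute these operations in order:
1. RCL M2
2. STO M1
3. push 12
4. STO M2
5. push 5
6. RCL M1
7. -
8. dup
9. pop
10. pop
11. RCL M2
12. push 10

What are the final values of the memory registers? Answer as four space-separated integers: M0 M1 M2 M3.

After op 1 (RCL M2): stack=[0] mem=[0,0,0,0]
After op 2 (STO M1): stack=[empty] mem=[0,0,0,0]
After op 3 (push 12): stack=[12] mem=[0,0,0,0]
After op 4 (STO M2): stack=[empty] mem=[0,0,12,0]
After op 5 (push 5): stack=[5] mem=[0,0,12,0]
After op 6 (RCL M1): stack=[5,0] mem=[0,0,12,0]
After op 7 (-): stack=[5] mem=[0,0,12,0]
After op 8 (dup): stack=[5,5] mem=[0,0,12,0]
After op 9 (pop): stack=[5] mem=[0,0,12,0]
After op 10 (pop): stack=[empty] mem=[0,0,12,0]
After op 11 (RCL M2): stack=[12] mem=[0,0,12,0]
After op 12 (push 10): stack=[12,10] mem=[0,0,12,0]

Answer: 0 0 12 0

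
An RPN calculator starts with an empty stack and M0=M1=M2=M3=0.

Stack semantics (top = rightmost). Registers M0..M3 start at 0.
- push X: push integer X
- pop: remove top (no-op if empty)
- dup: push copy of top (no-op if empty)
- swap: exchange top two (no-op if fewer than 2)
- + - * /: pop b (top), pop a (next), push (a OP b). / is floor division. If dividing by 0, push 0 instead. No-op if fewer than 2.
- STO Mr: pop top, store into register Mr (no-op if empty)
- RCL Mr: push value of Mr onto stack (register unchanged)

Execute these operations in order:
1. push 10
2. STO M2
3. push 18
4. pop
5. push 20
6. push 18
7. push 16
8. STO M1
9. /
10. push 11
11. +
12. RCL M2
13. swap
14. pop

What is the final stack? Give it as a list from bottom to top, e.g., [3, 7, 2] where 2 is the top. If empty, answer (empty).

Answer: [10]

Derivation:
After op 1 (push 10): stack=[10] mem=[0,0,0,0]
After op 2 (STO M2): stack=[empty] mem=[0,0,10,0]
After op 3 (push 18): stack=[18] mem=[0,0,10,0]
After op 4 (pop): stack=[empty] mem=[0,0,10,0]
After op 5 (push 20): stack=[20] mem=[0,0,10,0]
After op 6 (push 18): stack=[20,18] mem=[0,0,10,0]
After op 7 (push 16): stack=[20,18,16] mem=[0,0,10,0]
After op 8 (STO M1): stack=[20,18] mem=[0,16,10,0]
After op 9 (/): stack=[1] mem=[0,16,10,0]
After op 10 (push 11): stack=[1,11] mem=[0,16,10,0]
After op 11 (+): stack=[12] mem=[0,16,10,0]
After op 12 (RCL M2): stack=[12,10] mem=[0,16,10,0]
After op 13 (swap): stack=[10,12] mem=[0,16,10,0]
After op 14 (pop): stack=[10] mem=[0,16,10,0]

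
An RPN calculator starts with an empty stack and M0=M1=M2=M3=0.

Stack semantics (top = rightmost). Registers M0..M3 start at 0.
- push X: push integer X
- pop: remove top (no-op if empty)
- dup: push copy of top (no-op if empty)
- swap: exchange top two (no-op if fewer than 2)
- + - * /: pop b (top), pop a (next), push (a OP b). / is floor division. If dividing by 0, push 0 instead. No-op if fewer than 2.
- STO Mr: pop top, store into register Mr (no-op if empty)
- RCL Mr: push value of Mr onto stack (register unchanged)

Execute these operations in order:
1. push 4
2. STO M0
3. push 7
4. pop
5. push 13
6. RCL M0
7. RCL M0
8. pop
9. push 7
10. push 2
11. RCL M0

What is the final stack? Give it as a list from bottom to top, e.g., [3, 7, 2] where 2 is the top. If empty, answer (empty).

Answer: [13, 4, 7, 2, 4]

Derivation:
After op 1 (push 4): stack=[4] mem=[0,0,0,0]
After op 2 (STO M0): stack=[empty] mem=[4,0,0,0]
After op 3 (push 7): stack=[7] mem=[4,0,0,0]
After op 4 (pop): stack=[empty] mem=[4,0,0,0]
After op 5 (push 13): stack=[13] mem=[4,0,0,0]
After op 6 (RCL M0): stack=[13,4] mem=[4,0,0,0]
After op 7 (RCL M0): stack=[13,4,4] mem=[4,0,0,0]
After op 8 (pop): stack=[13,4] mem=[4,0,0,0]
After op 9 (push 7): stack=[13,4,7] mem=[4,0,0,0]
After op 10 (push 2): stack=[13,4,7,2] mem=[4,0,0,0]
After op 11 (RCL M0): stack=[13,4,7,2,4] mem=[4,0,0,0]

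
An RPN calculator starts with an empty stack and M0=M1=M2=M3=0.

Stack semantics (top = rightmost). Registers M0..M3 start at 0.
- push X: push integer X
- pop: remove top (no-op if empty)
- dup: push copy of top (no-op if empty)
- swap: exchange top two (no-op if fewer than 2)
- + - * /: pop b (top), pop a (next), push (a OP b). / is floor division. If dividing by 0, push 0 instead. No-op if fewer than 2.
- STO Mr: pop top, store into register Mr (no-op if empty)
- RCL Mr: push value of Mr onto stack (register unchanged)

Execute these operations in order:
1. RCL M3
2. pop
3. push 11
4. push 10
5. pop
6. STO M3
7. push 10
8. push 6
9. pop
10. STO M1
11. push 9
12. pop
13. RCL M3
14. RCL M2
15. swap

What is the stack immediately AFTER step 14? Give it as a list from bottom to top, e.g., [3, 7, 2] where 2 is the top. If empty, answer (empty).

After op 1 (RCL M3): stack=[0] mem=[0,0,0,0]
After op 2 (pop): stack=[empty] mem=[0,0,0,0]
After op 3 (push 11): stack=[11] mem=[0,0,0,0]
After op 4 (push 10): stack=[11,10] mem=[0,0,0,0]
After op 5 (pop): stack=[11] mem=[0,0,0,0]
After op 6 (STO M3): stack=[empty] mem=[0,0,0,11]
After op 7 (push 10): stack=[10] mem=[0,0,0,11]
After op 8 (push 6): stack=[10,6] mem=[0,0,0,11]
After op 9 (pop): stack=[10] mem=[0,0,0,11]
After op 10 (STO M1): stack=[empty] mem=[0,10,0,11]
After op 11 (push 9): stack=[9] mem=[0,10,0,11]
After op 12 (pop): stack=[empty] mem=[0,10,0,11]
After op 13 (RCL M3): stack=[11] mem=[0,10,0,11]
After op 14 (RCL M2): stack=[11,0] mem=[0,10,0,11]

[11, 0]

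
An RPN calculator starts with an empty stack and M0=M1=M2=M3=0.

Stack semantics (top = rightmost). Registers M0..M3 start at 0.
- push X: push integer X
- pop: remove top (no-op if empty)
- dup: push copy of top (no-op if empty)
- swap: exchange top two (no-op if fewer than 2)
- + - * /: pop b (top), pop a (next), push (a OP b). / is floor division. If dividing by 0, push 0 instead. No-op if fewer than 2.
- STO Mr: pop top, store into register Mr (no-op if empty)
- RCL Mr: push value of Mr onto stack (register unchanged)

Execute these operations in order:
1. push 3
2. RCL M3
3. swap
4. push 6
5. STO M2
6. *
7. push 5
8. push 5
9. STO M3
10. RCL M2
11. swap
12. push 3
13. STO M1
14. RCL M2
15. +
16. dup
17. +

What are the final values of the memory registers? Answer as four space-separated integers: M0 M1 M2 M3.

Answer: 0 3 6 5

Derivation:
After op 1 (push 3): stack=[3] mem=[0,0,0,0]
After op 2 (RCL M3): stack=[3,0] mem=[0,0,0,0]
After op 3 (swap): stack=[0,3] mem=[0,0,0,0]
After op 4 (push 6): stack=[0,3,6] mem=[0,0,0,0]
After op 5 (STO M2): stack=[0,3] mem=[0,0,6,0]
After op 6 (*): stack=[0] mem=[0,0,6,0]
After op 7 (push 5): stack=[0,5] mem=[0,0,6,0]
After op 8 (push 5): stack=[0,5,5] mem=[0,0,6,0]
After op 9 (STO M3): stack=[0,5] mem=[0,0,6,5]
After op 10 (RCL M2): stack=[0,5,6] mem=[0,0,6,5]
After op 11 (swap): stack=[0,6,5] mem=[0,0,6,5]
After op 12 (push 3): stack=[0,6,5,3] mem=[0,0,6,5]
After op 13 (STO M1): stack=[0,6,5] mem=[0,3,6,5]
After op 14 (RCL M2): stack=[0,6,5,6] mem=[0,3,6,5]
After op 15 (+): stack=[0,6,11] mem=[0,3,6,5]
After op 16 (dup): stack=[0,6,11,11] mem=[0,3,6,5]
After op 17 (+): stack=[0,6,22] mem=[0,3,6,5]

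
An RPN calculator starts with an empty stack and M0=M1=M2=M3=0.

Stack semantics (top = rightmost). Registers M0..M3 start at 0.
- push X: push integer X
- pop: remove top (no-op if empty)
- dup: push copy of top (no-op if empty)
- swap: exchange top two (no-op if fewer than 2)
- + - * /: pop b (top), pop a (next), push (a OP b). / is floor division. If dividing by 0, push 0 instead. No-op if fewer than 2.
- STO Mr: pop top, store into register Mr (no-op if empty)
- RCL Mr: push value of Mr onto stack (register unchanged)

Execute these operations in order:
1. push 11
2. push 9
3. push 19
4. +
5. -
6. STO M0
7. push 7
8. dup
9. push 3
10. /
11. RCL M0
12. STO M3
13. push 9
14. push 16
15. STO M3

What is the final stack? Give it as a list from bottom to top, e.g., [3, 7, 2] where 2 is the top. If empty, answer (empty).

After op 1 (push 11): stack=[11] mem=[0,0,0,0]
After op 2 (push 9): stack=[11,9] mem=[0,0,0,0]
After op 3 (push 19): stack=[11,9,19] mem=[0,0,0,0]
After op 4 (+): stack=[11,28] mem=[0,0,0,0]
After op 5 (-): stack=[-17] mem=[0,0,0,0]
After op 6 (STO M0): stack=[empty] mem=[-17,0,0,0]
After op 7 (push 7): stack=[7] mem=[-17,0,0,0]
After op 8 (dup): stack=[7,7] mem=[-17,0,0,0]
After op 9 (push 3): stack=[7,7,3] mem=[-17,0,0,0]
After op 10 (/): stack=[7,2] mem=[-17,0,0,0]
After op 11 (RCL M0): stack=[7,2,-17] mem=[-17,0,0,0]
After op 12 (STO M3): stack=[7,2] mem=[-17,0,0,-17]
After op 13 (push 9): stack=[7,2,9] mem=[-17,0,0,-17]
After op 14 (push 16): stack=[7,2,9,16] mem=[-17,0,0,-17]
After op 15 (STO M3): stack=[7,2,9] mem=[-17,0,0,16]

Answer: [7, 2, 9]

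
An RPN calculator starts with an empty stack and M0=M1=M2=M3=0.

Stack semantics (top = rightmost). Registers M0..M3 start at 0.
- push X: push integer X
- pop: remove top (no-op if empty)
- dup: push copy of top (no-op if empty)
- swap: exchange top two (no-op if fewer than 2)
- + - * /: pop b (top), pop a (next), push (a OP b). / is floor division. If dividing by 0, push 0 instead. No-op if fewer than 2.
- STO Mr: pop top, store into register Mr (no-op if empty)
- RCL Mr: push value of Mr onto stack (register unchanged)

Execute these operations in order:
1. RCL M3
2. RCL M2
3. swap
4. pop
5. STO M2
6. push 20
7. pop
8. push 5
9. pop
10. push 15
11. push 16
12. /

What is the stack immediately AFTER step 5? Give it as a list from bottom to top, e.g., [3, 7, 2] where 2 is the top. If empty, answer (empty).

After op 1 (RCL M3): stack=[0] mem=[0,0,0,0]
After op 2 (RCL M2): stack=[0,0] mem=[0,0,0,0]
After op 3 (swap): stack=[0,0] mem=[0,0,0,0]
After op 4 (pop): stack=[0] mem=[0,0,0,0]
After op 5 (STO M2): stack=[empty] mem=[0,0,0,0]

(empty)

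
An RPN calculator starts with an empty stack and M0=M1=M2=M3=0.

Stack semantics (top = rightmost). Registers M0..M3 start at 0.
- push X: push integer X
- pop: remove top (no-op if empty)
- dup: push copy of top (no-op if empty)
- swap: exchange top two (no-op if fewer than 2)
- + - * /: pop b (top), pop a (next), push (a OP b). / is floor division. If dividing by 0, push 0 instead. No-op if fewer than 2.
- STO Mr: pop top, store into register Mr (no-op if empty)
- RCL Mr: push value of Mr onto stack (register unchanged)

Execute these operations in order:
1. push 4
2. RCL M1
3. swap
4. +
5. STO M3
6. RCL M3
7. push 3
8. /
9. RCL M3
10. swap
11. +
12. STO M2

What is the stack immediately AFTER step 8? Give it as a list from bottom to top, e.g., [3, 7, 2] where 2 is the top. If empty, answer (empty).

After op 1 (push 4): stack=[4] mem=[0,0,0,0]
After op 2 (RCL M1): stack=[4,0] mem=[0,0,0,0]
After op 3 (swap): stack=[0,4] mem=[0,0,0,0]
After op 4 (+): stack=[4] mem=[0,0,0,0]
After op 5 (STO M3): stack=[empty] mem=[0,0,0,4]
After op 6 (RCL M3): stack=[4] mem=[0,0,0,4]
After op 7 (push 3): stack=[4,3] mem=[0,0,0,4]
After op 8 (/): stack=[1] mem=[0,0,0,4]

[1]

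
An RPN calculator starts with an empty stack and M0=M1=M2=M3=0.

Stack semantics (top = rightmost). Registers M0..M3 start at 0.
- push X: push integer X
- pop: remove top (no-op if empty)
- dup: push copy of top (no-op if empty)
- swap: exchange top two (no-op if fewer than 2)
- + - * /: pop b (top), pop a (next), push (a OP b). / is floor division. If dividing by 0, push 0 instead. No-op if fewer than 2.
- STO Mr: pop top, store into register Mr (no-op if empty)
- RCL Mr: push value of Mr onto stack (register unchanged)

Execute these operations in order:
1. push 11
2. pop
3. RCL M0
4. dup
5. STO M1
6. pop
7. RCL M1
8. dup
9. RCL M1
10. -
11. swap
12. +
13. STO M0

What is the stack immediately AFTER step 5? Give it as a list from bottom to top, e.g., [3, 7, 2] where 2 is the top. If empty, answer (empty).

After op 1 (push 11): stack=[11] mem=[0,0,0,0]
After op 2 (pop): stack=[empty] mem=[0,0,0,0]
After op 3 (RCL M0): stack=[0] mem=[0,0,0,0]
After op 4 (dup): stack=[0,0] mem=[0,0,0,0]
After op 5 (STO M1): stack=[0] mem=[0,0,0,0]

[0]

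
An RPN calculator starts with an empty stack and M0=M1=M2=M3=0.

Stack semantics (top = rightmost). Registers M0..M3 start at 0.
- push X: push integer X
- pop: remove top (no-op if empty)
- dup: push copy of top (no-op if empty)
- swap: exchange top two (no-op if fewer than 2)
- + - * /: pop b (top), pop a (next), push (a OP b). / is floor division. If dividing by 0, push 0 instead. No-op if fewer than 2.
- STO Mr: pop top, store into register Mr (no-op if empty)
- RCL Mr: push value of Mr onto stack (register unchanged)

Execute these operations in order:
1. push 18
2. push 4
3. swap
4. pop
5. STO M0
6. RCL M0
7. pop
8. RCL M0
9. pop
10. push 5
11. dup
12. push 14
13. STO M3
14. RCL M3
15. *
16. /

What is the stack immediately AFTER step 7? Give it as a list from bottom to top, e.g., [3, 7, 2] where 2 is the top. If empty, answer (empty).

After op 1 (push 18): stack=[18] mem=[0,0,0,0]
After op 2 (push 4): stack=[18,4] mem=[0,0,0,0]
After op 3 (swap): stack=[4,18] mem=[0,0,0,0]
After op 4 (pop): stack=[4] mem=[0,0,0,0]
After op 5 (STO M0): stack=[empty] mem=[4,0,0,0]
After op 6 (RCL M0): stack=[4] mem=[4,0,0,0]
After op 7 (pop): stack=[empty] mem=[4,0,0,0]

(empty)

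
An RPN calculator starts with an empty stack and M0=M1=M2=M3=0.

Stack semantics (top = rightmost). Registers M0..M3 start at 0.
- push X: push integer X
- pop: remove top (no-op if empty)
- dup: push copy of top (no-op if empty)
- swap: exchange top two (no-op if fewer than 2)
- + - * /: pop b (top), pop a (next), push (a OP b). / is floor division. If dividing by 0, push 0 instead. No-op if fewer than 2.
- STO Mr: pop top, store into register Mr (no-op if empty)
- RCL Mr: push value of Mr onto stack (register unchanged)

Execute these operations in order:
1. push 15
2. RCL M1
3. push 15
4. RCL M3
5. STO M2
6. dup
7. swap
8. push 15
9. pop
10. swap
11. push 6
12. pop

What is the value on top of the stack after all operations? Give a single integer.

After op 1 (push 15): stack=[15] mem=[0,0,0,0]
After op 2 (RCL M1): stack=[15,0] mem=[0,0,0,0]
After op 3 (push 15): stack=[15,0,15] mem=[0,0,0,0]
After op 4 (RCL M3): stack=[15,0,15,0] mem=[0,0,0,0]
After op 5 (STO M2): stack=[15,0,15] mem=[0,0,0,0]
After op 6 (dup): stack=[15,0,15,15] mem=[0,0,0,0]
After op 7 (swap): stack=[15,0,15,15] mem=[0,0,0,0]
After op 8 (push 15): stack=[15,0,15,15,15] mem=[0,0,0,0]
After op 9 (pop): stack=[15,0,15,15] mem=[0,0,0,0]
After op 10 (swap): stack=[15,0,15,15] mem=[0,0,0,0]
After op 11 (push 6): stack=[15,0,15,15,6] mem=[0,0,0,0]
After op 12 (pop): stack=[15,0,15,15] mem=[0,0,0,0]

Answer: 15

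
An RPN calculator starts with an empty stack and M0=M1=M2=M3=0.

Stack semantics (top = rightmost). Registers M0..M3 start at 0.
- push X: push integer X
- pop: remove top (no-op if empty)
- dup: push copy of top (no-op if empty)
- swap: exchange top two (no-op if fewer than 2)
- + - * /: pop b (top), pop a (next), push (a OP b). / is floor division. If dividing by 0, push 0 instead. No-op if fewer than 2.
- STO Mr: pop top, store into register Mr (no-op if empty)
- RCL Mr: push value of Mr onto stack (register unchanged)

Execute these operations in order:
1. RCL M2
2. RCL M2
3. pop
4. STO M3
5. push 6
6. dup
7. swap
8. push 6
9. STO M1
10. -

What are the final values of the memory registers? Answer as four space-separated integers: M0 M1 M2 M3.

Answer: 0 6 0 0

Derivation:
After op 1 (RCL M2): stack=[0] mem=[0,0,0,0]
After op 2 (RCL M2): stack=[0,0] mem=[0,0,0,0]
After op 3 (pop): stack=[0] mem=[0,0,0,0]
After op 4 (STO M3): stack=[empty] mem=[0,0,0,0]
After op 5 (push 6): stack=[6] mem=[0,0,0,0]
After op 6 (dup): stack=[6,6] mem=[0,0,0,0]
After op 7 (swap): stack=[6,6] mem=[0,0,0,0]
After op 8 (push 6): stack=[6,6,6] mem=[0,0,0,0]
After op 9 (STO M1): stack=[6,6] mem=[0,6,0,0]
After op 10 (-): stack=[0] mem=[0,6,0,0]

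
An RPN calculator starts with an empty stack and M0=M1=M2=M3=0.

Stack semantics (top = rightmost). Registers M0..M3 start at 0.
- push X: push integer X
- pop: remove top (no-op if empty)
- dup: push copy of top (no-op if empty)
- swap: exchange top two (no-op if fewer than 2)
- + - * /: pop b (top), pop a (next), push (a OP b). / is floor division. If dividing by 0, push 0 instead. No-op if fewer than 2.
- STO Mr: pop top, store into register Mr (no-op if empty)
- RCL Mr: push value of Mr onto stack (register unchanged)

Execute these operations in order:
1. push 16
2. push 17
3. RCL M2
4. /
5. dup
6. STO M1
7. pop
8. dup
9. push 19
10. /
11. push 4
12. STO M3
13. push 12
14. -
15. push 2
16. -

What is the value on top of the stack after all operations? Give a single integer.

Answer: -14

Derivation:
After op 1 (push 16): stack=[16] mem=[0,0,0,0]
After op 2 (push 17): stack=[16,17] mem=[0,0,0,0]
After op 3 (RCL M2): stack=[16,17,0] mem=[0,0,0,0]
After op 4 (/): stack=[16,0] mem=[0,0,0,0]
After op 5 (dup): stack=[16,0,0] mem=[0,0,0,0]
After op 6 (STO M1): stack=[16,0] mem=[0,0,0,0]
After op 7 (pop): stack=[16] mem=[0,0,0,0]
After op 8 (dup): stack=[16,16] mem=[0,0,0,0]
After op 9 (push 19): stack=[16,16,19] mem=[0,0,0,0]
After op 10 (/): stack=[16,0] mem=[0,0,0,0]
After op 11 (push 4): stack=[16,0,4] mem=[0,0,0,0]
After op 12 (STO M3): stack=[16,0] mem=[0,0,0,4]
After op 13 (push 12): stack=[16,0,12] mem=[0,0,0,4]
After op 14 (-): stack=[16,-12] mem=[0,0,0,4]
After op 15 (push 2): stack=[16,-12,2] mem=[0,0,0,4]
After op 16 (-): stack=[16,-14] mem=[0,0,0,4]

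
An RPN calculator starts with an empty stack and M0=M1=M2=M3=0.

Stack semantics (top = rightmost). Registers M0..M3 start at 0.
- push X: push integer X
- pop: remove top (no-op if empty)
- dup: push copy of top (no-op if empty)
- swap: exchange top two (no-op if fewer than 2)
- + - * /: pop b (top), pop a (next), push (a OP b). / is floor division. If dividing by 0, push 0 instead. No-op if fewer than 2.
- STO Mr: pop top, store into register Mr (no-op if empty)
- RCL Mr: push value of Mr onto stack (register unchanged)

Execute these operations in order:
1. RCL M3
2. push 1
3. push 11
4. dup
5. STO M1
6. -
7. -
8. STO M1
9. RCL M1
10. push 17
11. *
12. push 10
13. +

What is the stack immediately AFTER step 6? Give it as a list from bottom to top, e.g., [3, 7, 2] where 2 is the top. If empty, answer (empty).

After op 1 (RCL M3): stack=[0] mem=[0,0,0,0]
After op 2 (push 1): stack=[0,1] mem=[0,0,0,0]
After op 3 (push 11): stack=[0,1,11] mem=[0,0,0,0]
After op 4 (dup): stack=[0,1,11,11] mem=[0,0,0,0]
After op 5 (STO M1): stack=[0,1,11] mem=[0,11,0,0]
After op 6 (-): stack=[0,-10] mem=[0,11,0,0]

[0, -10]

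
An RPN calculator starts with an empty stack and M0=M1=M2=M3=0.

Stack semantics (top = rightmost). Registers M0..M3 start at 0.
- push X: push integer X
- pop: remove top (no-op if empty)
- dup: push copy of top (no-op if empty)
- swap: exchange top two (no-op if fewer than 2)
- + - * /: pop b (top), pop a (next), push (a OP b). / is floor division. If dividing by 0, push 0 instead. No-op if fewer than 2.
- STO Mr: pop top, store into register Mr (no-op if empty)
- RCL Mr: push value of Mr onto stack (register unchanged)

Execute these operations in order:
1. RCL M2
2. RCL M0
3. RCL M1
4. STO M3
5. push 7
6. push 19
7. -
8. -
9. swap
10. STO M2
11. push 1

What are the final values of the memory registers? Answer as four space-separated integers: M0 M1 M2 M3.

Answer: 0 0 0 0

Derivation:
After op 1 (RCL M2): stack=[0] mem=[0,0,0,0]
After op 2 (RCL M0): stack=[0,0] mem=[0,0,0,0]
After op 3 (RCL M1): stack=[0,0,0] mem=[0,0,0,0]
After op 4 (STO M3): stack=[0,0] mem=[0,0,0,0]
After op 5 (push 7): stack=[0,0,7] mem=[0,0,0,0]
After op 6 (push 19): stack=[0,0,7,19] mem=[0,0,0,0]
After op 7 (-): stack=[0,0,-12] mem=[0,0,0,0]
After op 8 (-): stack=[0,12] mem=[0,0,0,0]
After op 9 (swap): stack=[12,0] mem=[0,0,0,0]
After op 10 (STO M2): stack=[12] mem=[0,0,0,0]
After op 11 (push 1): stack=[12,1] mem=[0,0,0,0]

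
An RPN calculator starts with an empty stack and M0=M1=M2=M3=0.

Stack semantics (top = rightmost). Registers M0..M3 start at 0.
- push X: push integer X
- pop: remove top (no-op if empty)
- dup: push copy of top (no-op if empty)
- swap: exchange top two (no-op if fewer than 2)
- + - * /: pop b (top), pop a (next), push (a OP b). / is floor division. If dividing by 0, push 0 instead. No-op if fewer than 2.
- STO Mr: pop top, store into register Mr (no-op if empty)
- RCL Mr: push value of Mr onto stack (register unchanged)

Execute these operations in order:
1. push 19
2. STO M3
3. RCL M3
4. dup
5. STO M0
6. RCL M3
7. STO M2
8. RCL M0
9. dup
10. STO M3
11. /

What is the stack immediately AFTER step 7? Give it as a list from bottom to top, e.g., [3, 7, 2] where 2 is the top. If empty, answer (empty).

After op 1 (push 19): stack=[19] mem=[0,0,0,0]
After op 2 (STO M3): stack=[empty] mem=[0,0,0,19]
After op 3 (RCL M3): stack=[19] mem=[0,0,0,19]
After op 4 (dup): stack=[19,19] mem=[0,0,0,19]
After op 5 (STO M0): stack=[19] mem=[19,0,0,19]
After op 6 (RCL M3): stack=[19,19] mem=[19,0,0,19]
After op 7 (STO M2): stack=[19] mem=[19,0,19,19]

[19]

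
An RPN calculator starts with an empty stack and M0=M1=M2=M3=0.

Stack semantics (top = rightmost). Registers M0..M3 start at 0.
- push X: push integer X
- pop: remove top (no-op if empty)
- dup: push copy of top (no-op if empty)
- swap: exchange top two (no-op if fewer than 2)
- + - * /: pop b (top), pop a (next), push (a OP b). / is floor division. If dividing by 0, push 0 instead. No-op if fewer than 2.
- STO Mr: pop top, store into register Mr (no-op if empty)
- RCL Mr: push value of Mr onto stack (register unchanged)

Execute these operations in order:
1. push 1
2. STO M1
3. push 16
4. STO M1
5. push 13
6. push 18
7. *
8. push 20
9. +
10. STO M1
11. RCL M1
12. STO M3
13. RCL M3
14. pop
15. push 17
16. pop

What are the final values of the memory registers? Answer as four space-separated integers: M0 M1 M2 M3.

Answer: 0 254 0 254

Derivation:
After op 1 (push 1): stack=[1] mem=[0,0,0,0]
After op 2 (STO M1): stack=[empty] mem=[0,1,0,0]
After op 3 (push 16): stack=[16] mem=[0,1,0,0]
After op 4 (STO M1): stack=[empty] mem=[0,16,0,0]
After op 5 (push 13): stack=[13] mem=[0,16,0,0]
After op 6 (push 18): stack=[13,18] mem=[0,16,0,0]
After op 7 (*): stack=[234] mem=[0,16,0,0]
After op 8 (push 20): stack=[234,20] mem=[0,16,0,0]
After op 9 (+): stack=[254] mem=[0,16,0,0]
After op 10 (STO M1): stack=[empty] mem=[0,254,0,0]
After op 11 (RCL M1): stack=[254] mem=[0,254,0,0]
After op 12 (STO M3): stack=[empty] mem=[0,254,0,254]
After op 13 (RCL M3): stack=[254] mem=[0,254,0,254]
After op 14 (pop): stack=[empty] mem=[0,254,0,254]
After op 15 (push 17): stack=[17] mem=[0,254,0,254]
After op 16 (pop): stack=[empty] mem=[0,254,0,254]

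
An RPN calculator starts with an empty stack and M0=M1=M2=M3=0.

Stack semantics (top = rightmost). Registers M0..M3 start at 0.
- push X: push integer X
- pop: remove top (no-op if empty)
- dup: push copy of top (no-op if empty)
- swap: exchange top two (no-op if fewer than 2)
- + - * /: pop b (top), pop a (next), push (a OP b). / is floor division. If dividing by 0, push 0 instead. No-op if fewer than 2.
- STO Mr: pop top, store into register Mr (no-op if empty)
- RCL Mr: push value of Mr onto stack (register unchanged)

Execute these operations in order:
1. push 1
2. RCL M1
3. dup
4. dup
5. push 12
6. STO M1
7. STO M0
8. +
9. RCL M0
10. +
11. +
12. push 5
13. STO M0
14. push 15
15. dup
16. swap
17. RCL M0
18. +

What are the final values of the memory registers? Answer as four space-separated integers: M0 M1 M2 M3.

Answer: 5 12 0 0

Derivation:
After op 1 (push 1): stack=[1] mem=[0,0,0,0]
After op 2 (RCL M1): stack=[1,0] mem=[0,0,0,0]
After op 3 (dup): stack=[1,0,0] mem=[0,0,0,0]
After op 4 (dup): stack=[1,0,0,0] mem=[0,0,0,0]
After op 5 (push 12): stack=[1,0,0,0,12] mem=[0,0,0,0]
After op 6 (STO M1): stack=[1,0,0,0] mem=[0,12,0,0]
After op 7 (STO M0): stack=[1,0,0] mem=[0,12,0,0]
After op 8 (+): stack=[1,0] mem=[0,12,0,0]
After op 9 (RCL M0): stack=[1,0,0] mem=[0,12,0,0]
After op 10 (+): stack=[1,0] mem=[0,12,0,0]
After op 11 (+): stack=[1] mem=[0,12,0,0]
After op 12 (push 5): stack=[1,5] mem=[0,12,0,0]
After op 13 (STO M0): stack=[1] mem=[5,12,0,0]
After op 14 (push 15): stack=[1,15] mem=[5,12,0,0]
After op 15 (dup): stack=[1,15,15] mem=[5,12,0,0]
After op 16 (swap): stack=[1,15,15] mem=[5,12,0,0]
After op 17 (RCL M0): stack=[1,15,15,5] mem=[5,12,0,0]
After op 18 (+): stack=[1,15,20] mem=[5,12,0,0]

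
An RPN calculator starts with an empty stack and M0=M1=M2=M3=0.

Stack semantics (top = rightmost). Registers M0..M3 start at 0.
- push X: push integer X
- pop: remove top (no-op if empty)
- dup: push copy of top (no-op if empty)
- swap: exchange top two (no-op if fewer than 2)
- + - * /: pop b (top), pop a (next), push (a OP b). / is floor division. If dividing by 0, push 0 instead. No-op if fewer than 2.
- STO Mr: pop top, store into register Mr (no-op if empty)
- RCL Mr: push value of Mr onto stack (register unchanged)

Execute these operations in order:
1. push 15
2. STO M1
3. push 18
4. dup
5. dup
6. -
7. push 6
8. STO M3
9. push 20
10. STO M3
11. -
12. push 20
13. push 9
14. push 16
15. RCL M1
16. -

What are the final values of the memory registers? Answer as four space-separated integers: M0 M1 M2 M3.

After op 1 (push 15): stack=[15] mem=[0,0,0,0]
After op 2 (STO M1): stack=[empty] mem=[0,15,0,0]
After op 3 (push 18): stack=[18] mem=[0,15,0,0]
After op 4 (dup): stack=[18,18] mem=[0,15,0,0]
After op 5 (dup): stack=[18,18,18] mem=[0,15,0,0]
After op 6 (-): stack=[18,0] mem=[0,15,0,0]
After op 7 (push 6): stack=[18,0,6] mem=[0,15,0,0]
After op 8 (STO M3): stack=[18,0] mem=[0,15,0,6]
After op 9 (push 20): stack=[18,0,20] mem=[0,15,0,6]
After op 10 (STO M3): stack=[18,0] mem=[0,15,0,20]
After op 11 (-): stack=[18] mem=[0,15,0,20]
After op 12 (push 20): stack=[18,20] mem=[0,15,0,20]
After op 13 (push 9): stack=[18,20,9] mem=[0,15,0,20]
After op 14 (push 16): stack=[18,20,9,16] mem=[0,15,0,20]
After op 15 (RCL M1): stack=[18,20,9,16,15] mem=[0,15,0,20]
After op 16 (-): stack=[18,20,9,1] mem=[0,15,0,20]

Answer: 0 15 0 20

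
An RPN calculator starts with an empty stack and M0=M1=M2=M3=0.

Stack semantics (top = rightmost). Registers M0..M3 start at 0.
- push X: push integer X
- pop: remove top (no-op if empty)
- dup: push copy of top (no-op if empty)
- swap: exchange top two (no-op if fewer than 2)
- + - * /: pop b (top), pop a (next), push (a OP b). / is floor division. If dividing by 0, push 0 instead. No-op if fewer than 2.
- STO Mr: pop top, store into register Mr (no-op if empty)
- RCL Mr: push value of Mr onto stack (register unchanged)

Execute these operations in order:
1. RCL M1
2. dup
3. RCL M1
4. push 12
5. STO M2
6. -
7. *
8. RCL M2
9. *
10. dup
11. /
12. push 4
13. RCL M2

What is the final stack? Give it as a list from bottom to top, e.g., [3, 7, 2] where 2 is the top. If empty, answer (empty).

After op 1 (RCL M1): stack=[0] mem=[0,0,0,0]
After op 2 (dup): stack=[0,0] mem=[0,0,0,0]
After op 3 (RCL M1): stack=[0,0,0] mem=[0,0,0,0]
After op 4 (push 12): stack=[0,0,0,12] mem=[0,0,0,0]
After op 5 (STO M2): stack=[0,0,0] mem=[0,0,12,0]
After op 6 (-): stack=[0,0] mem=[0,0,12,0]
After op 7 (*): stack=[0] mem=[0,0,12,0]
After op 8 (RCL M2): stack=[0,12] mem=[0,0,12,0]
After op 9 (*): stack=[0] mem=[0,0,12,0]
After op 10 (dup): stack=[0,0] mem=[0,0,12,0]
After op 11 (/): stack=[0] mem=[0,0,12,0]
After op 12 (push 4): stack=[0,4] mem=[0,0,12,0]
After op 13 (RCL M2): stack=[0,4,12] mem=[0,0,12,0]

Answer: [0, 4, 12]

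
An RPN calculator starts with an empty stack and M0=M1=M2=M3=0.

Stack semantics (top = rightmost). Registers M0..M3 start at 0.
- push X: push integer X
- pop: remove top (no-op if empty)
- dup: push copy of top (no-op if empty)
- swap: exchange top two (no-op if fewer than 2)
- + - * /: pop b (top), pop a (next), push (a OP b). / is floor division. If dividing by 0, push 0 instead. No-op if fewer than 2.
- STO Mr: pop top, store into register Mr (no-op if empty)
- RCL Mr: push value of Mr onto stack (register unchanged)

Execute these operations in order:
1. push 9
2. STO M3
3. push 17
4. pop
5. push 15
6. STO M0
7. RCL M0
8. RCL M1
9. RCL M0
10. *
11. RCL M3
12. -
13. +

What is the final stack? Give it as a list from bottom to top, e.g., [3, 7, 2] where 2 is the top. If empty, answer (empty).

Answer: [6]

Derivation:
After op 1 (push 9): stack=[9] mem=[0,0,0,0]
After op 2 (STO M3): stack=[empty] mem=[0,0,0,9]
After op 3 (push 17): stack=[17] mem=[0,0,0,9]
After op 4 (pop): stack=[empty] mem=[0,0,0,9]
After op 5 (push 15): stack=[15] mem=[0,0,0,9]
After op 6 (STO M0): stack=[empty] mem=[15,0,0,9]
After op 7 (RCL M0): stack=[15] mem=[15,0,0,9]
After op 8 (RCL M1): stack=[15,0] mem=[15,0,0,9]
After op 9 (RCL M0): stack=[15,0,15] mem=[15,0,0,9]
After op 10 (*): stack=[15,0] mem=[15,0,0,9]
After op 11 (RCL M3): stack=[15,0,9] mem=[15,0,0,9]
After op 12 (-): stack=[15,-9] mem=[15,0,0,9]
After op 13 (+): stack=[6] mem=[15,0,0,9]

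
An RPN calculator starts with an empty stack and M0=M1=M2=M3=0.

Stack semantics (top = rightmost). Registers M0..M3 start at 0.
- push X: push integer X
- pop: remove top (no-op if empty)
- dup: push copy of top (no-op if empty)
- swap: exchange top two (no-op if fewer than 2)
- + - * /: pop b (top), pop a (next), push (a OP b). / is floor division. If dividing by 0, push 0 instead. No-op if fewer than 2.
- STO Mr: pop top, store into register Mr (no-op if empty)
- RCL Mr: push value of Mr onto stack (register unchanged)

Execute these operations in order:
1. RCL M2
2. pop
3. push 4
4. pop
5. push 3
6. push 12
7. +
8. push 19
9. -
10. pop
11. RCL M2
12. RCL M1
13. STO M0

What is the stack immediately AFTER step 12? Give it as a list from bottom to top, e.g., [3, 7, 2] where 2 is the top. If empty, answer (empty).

After op 1 (RCL M2): stack=[0] mem=[0,0,0,0]
After op 2 (pop): stack=[empty] mem=[0,0,0,0]
After op 3 (push 4): stack=[4] mem=[0,0,0,0]
After op 4 (pop): stack=[empty] mem=[0,0,0,0]
After op 5 (push 3): stack=[3] mem=[0,0,0,0]
After op 6 (push 12): stack=[3,12] mem=[0,0,0,0]
After op 7 (+): stack=[15] mem=[0,0,0,0]
After op 8 (push 19): stack=[15,19] mem=[0,0,0,0]
After op 9 (-): stack=[-4] mem=[0,0,0,0]
After op 10 (pop): stack=[empty] mem=[0,0,0,0]
After op 11 (RCL M2): stack=[0] mem=[0,0,0,0]
After op 12 (RCL M1): stack=[0,0] mem=[0,0,0,0]

[0, 0]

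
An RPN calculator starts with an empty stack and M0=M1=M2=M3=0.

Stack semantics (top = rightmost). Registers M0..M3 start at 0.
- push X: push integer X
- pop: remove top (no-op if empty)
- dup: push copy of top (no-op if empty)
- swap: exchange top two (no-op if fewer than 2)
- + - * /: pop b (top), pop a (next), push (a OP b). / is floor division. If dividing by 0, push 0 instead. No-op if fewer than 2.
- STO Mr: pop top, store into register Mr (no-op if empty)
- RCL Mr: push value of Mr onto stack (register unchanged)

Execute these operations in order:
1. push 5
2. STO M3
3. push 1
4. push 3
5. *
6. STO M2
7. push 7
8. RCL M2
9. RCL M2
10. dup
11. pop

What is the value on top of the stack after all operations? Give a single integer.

Answer: 3

Derivation:
After op 1 (push 5): stack=[5] mem=[0,0,0,0]
After op 2 (STO M3): stack=[empty] mem=[0,0,0,5]
After op 3 (push 1): stack=[1] mem=[0,0,0,5]
After op 4 (push 3): stack=[1,3] mem=[0,0,0,5]
After op 5 (*): stack=[3] mem=[0,0,0,5]
After op 6 (STO M2): stack=[empty] mem=[0,0,3,5]
After op 7 (push 7): stack=[7] mem=[0,0,3,5]
After op 8 (RCL M2): stack=[7,3] mem=[0,0,3,5]
After op 9 (RCL M2): stack=[7,3,3] mem=[0,0,3,5]
After op 10 (dup): stack=[7,3,3,3] mem=[0,0,3,5]
After op 11 (pop): stack=[7,3,3] mem=[0,0,3,5]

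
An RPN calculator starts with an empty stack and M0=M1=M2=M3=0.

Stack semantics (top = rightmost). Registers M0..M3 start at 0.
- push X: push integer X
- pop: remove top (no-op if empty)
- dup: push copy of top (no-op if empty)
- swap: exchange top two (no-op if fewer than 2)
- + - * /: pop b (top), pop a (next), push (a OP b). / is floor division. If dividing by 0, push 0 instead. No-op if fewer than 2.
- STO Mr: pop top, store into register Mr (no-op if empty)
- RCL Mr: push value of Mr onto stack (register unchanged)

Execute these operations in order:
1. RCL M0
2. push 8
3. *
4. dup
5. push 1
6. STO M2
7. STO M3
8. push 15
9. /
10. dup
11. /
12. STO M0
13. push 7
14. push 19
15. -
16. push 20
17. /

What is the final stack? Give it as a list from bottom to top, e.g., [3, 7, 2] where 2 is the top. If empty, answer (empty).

Answer: [-1]

Derivation:
After op 1 (RCL M0): stack=[0] mem=[0,0,0,0]
After op 2 (push 8): stack=[0,8] mem=[0,0,0,0]
After op 3 (*): stack=[0] mem=[0,0,0,0]
After op 4 (dup): stack=[0,0] mem=[0,0,0,0]
After op 5 (push 1): stack=[0,0,1] mem=[0,0,0,0]
After op 6 (STO M2): stack=[0,0] mem=[0,0,1,0]
After op 7 (STO M3): stack=[0] mem=[0,0,1,0]
After op 8 (push 15): stack=[0,15] mem=[0,0,1,0]
After op 9 (/): stack=[0] mem=[0,0,1,0]
After op 10 (dup): stack=[0,0] mem=[0,0,1,0]
After op 11 (/): stack=[0] mem=[0,0,1,0]
After op 12 (STO M0): stack=[empty] mem=[0,0,1,0]
After op 13 (push 7): stack=[7] mem=[0,0,1,0]
After op 14 (push 19): stack=[7,19] mem=[0,0,1,0]
After op 15 (-): stack=[-12] mem=[0,0,1,0]
After op 16 (push 20): stack=[-12,20] mem=[0,0,1,0]
After op 17 (/): stack=[-1] mem=[0,0,1,0]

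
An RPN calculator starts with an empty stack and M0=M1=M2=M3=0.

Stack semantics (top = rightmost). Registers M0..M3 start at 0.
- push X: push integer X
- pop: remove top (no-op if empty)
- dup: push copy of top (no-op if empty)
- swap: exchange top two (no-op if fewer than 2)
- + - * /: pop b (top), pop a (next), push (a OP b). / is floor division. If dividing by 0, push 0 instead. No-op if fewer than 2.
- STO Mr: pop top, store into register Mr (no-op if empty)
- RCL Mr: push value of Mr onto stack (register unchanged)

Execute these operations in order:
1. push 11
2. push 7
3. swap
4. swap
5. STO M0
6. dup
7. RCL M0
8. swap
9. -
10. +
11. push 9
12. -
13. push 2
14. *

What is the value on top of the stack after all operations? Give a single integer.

After op 1 (push 11): stack=[11] mem=[0,0,0,0]
After op 2 (push 7): stack=[11,7] mem=[0,0,0,0]
After op 3 (swap): stack=[7,11] mem=[0,0,0,0]
After op 4 (swap): stack=[11,7] mem=[0,0,0,0]
After op 5 (STO M0): stack=[11] mem=[7,0,0,0]
After op 6 (dup): stack=[11,11] mem=[7,0,0,0]
After op 7 (RCL M0): stack=[11,11,7] mem=[7,0,0,0]
After op 8 (swap): stack=[11,7,11] mem=[7,0,0,0]
After op 9 (-): stack=[11,-4] mem=[7,0,0,0]
After op 10 (+): stack=[7] mem=[7,0,0,0]
After op 11 (push 9): stack=[7,9] mem=[7,0,0,0]
After op 12 (-): stack=[-2] mem=[7,0,0,0]
After op 13 (push 2): stack=[-2,2] mem=[7,0,0,0]
After op 14 (*): stack=[-4] mem=[7,0,0,0]

Answer: -4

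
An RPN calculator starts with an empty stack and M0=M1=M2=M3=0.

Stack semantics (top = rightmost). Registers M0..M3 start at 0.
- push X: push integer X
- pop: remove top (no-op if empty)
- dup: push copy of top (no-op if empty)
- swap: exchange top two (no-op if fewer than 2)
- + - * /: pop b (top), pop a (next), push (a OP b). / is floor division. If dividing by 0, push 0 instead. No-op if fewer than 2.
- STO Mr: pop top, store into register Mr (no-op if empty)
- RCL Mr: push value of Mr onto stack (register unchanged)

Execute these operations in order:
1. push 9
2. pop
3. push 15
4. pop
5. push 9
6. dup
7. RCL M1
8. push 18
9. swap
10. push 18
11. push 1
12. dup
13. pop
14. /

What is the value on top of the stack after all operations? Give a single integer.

Answer: 18

Derivation:
After op 1 (push 9): stack=[9] mem=[0,0,0,0]
After op 2 (pop): stack=[empty] mem=[0,0,0,0]
After op 3 (push 15): stack=[15] mem=[0,0,0,0]
After op 4 (pop): stack=[empty] mem=[0,0,0,0]
After op 5 (push 9): stack=[9] mem=[0,0,0,0]
After op 6 (dup): stack=[9,9] mem=[0,0,0,0]
After op 7 (RCL M1): stack=[9,9,0] mem=[0,0,0,0]
After op 8 (push 18): stack=[9,9,0,18] mem=[0,0,0,0]
After op 9 (swap): stack=[9,9,18,0] mem=[0,0,0,0]
After op 10 (push 18): stack=[9,9,18,0,18] mem=[0,0,0,0]
After op 11 (push 1): stack=[9,9,18,0,18,1] mem=[0,0,0,0]
After op 12 (dup): stack=[9,9,18,0,18,1,1] mem=[0,0,0,0]
After op 13 (pop): stack=[9,9,18,0,18,1] mem=[0,0,0,0]
After op 14 (/): stack=[9,9,18,0,18] mem=[0,0,0,0]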